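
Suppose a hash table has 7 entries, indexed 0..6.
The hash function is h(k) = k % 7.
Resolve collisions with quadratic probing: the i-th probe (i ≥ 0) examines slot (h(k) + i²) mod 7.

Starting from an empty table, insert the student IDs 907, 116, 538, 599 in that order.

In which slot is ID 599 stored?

1

Insert 907: h=4, slot 4 empty => index 4.
Insert 116: h=4, slot 4 occupied => index 5.
Insert 538: h=6, slot 6 empty => index 6.
Insert 599: h=4, slots 4,5 occupied => index 1.
Table: [-, 599, -, -, 907, 116, 538]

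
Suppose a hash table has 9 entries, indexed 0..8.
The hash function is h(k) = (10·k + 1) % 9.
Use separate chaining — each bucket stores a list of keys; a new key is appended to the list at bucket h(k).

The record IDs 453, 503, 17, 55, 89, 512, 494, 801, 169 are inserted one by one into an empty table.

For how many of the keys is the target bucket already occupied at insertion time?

4

453 -> bucket 4
503 -> bucket 0
17 -> bucket 0 (collision)
55 -> bucket 2
89 -> bucket 0 (collision)
512 -> bucket 0 (collision)
494 -> bucket 0 (collision)
801 -> bucket 1
169 -> bucket 8
Final buckets:
0: 503 -> 17 -> 89 -> 512 -> 494
1: 801
2: 55
3: ∅
4: 453
5: ∅
6: ∅
7: ∅
8: 169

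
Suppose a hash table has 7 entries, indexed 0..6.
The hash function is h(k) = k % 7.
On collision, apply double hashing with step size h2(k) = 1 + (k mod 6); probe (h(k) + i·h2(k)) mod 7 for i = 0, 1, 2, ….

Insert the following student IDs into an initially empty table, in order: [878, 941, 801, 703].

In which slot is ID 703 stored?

Insert 878: h=3, slot 3 empty => index 3.
Insert 941: h=3, h2=6, slot 3 occupied => index 2.
Insert 801: h=3, h2=4, slot 3 occupied => index 0.
Insert 703: h=3, h2=2, slot 3 occupied => index 5.
Table: [801, _, 941, 878, _, 703, _]

5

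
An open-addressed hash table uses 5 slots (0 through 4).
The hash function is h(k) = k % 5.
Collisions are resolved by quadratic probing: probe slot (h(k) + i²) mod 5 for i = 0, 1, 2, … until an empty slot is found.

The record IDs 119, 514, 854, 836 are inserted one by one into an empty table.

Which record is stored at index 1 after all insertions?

836

119: h=4 => slot 4
514: h=4, probe 4,0 => slot 0
854: h=4, probe 4,0,3 => slot 3
836: h=1 => slot 1
Table: [514, 836, ∅, 854, 119]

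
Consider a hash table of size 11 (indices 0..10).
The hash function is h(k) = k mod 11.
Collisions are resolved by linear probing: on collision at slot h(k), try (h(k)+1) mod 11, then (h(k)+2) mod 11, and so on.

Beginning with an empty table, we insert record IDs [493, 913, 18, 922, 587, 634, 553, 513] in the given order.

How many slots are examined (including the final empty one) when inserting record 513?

493 hashes to 9; slot 9 is free -> place at 9.
913 hashes to 0; slot 0 is free -> place at 0.
18 hashes to 7; slot 7 is free -> place at 7.
922 hashes to 9; 9 taken -> place at 10.
587 hashes to 4; slot 4 is free -> place at 4.
634 hashes to 7; 7 taken -> place at 8.
553 hashes to 3; slot 3 is free -> place at 3.
513 hashes to 7; 7,8,9,10,0 taken -> place at 1.
Table: [913, 513, -, 553, 587, -, -, 18, 634, 493, 922]

6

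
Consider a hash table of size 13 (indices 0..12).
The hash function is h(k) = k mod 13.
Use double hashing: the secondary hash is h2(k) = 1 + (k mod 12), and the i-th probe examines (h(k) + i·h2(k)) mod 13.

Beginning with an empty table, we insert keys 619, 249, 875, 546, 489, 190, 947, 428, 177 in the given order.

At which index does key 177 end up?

619 hashes to 8; slot 8 is free -> place at 8.
249 hashes to 2; slot 2 is free -> place at 2.
875 hashes to 4; slot 4 is free -> place at 4.
546 hashes to 0; slot 0 is free -> place at 0.
489 hashes to 8, h2=10; 8 taken -> place at 5.
190 hashes to 8, h2=11; 8 taken -> place at 6.
947 hashes to 11; slot 11 is free -> place at 11.
428 hashes to 12; slot 12 is free -> place at 12.
177 hashes to 8, h2=10; 8,5,2,12 taken -> place at 9.
Table: [546, ., 249, ., 875, 489, 190, ., 619, 177, ., 947, 428]

9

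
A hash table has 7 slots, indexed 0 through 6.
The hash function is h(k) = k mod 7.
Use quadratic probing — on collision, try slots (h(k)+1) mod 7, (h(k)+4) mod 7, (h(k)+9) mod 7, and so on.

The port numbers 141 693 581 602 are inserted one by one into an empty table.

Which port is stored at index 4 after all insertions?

Insert 141: h=1, slot 1 empty -> index 1.
Insert 693: h=0, slot 0 empty -> index 0.
Insert 581: h=0, slots 0,1 occupied -> index 4.
Insert 602: h=0, slots 0,1,4 occupied -> index 2.
Table: [693, 141, 602, _, 581, _, _]

581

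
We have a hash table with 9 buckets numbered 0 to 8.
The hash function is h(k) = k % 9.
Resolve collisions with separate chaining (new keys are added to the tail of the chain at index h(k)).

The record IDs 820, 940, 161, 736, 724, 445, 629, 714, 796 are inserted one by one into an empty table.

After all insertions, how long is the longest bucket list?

4

Insert 820: h=1, bucket 1 empty → new chain.
Insert 940: h=4, bucket 4 empty → new chain.
Insert 161: h=8, bucket 8 empty → new chain.
Insert 736: h=7, bucket 7 empty → new chain.
Insert 724: h=4, bucket 4 nonempty → append to chain.
Insert 445: h=4, bucket 4 nonempty → append to chain.
Insert 629: h=8, bucket 8 nonempty → append to chain.
Insert 714: h=3, bucket 3 empty → new chain.
Insert 796: h=4, bucket 4 nonempty → append to chain.
Final buckets:
0: .
1: 820
2: .
3: 714
4: 940 -> 724 -> 445 -> 796
5: .
6: .
7: 736
8: 161 -> 629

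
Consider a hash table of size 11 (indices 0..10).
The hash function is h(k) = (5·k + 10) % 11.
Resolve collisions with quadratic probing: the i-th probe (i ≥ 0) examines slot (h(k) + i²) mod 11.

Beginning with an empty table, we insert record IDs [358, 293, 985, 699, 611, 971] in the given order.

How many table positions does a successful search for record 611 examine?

4

Insert 358: h=7, slot 7 empty => index 7.
Insert 293: h=1, slot 1 empty => index 1.
Insert 985: h=7, slot 7 occupied => index 8.
Insert 699: h=7, slots 7,8 occupied => index 0.
Insert 611: h=7, slots 7,8,0 occupied => index 5.
Insert 971: h=3, slot 3 empty => index 3.
Table: [699, 293, ., 971, ., 611, ., 358, 985, ., .]
Lookup 611: h=7, probe 7,8,0,5 → found at 5.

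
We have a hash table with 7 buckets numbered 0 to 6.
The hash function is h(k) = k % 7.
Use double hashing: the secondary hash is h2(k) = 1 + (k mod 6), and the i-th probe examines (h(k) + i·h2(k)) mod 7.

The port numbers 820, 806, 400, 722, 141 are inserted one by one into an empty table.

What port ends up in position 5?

141

820 hashes to 1; slot 1 is free -> place at 1.
806 hashes to 1, h2=3; 1 taken -> place at 4.
400 hashes to 1, h2=5; 1 taken -> place at 6.
722 hashes to 1, h2=3; 1,4 taken -> place at 0.
141 hashes to 1, h2=4; 1 taken -> place at 5.
Table: [722, 820, —, —, 806, 141, 400]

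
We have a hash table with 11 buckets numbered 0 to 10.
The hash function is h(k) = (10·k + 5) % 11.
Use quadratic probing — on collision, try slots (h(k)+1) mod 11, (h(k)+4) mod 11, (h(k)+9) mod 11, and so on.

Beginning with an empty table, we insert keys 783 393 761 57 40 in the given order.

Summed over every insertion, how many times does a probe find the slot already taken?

783: h=3 → slot 3
393: h=8 → slot 8
761: h=3, probe 3,4 → slot 4
57: h=3, probe 3,4,7 → slot 7
40: h=9 → slot 9
Table: [∅, ∅, ∅, 783, 761, ∅, ∅, 57, 393, 40, ∅]

3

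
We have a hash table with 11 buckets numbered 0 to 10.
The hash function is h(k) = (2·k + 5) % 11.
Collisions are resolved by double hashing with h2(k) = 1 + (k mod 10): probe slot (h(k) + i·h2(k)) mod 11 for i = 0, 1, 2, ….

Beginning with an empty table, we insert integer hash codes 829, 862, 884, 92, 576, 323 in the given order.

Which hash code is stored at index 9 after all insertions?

Insert 829: h=2, slot 2 empty -> index 2.
Insert 862: h=2, h2=3, slot 2 occupied -> index 5.
Insert 884: h=2, h2=5, slot 2 occupied -> index 7.
Insert 92: h=2, h2=3, slots 2,5 occupied -> index 8.
Insert 576: h=2, h2=7, slot 2 occupied -> index 9.
Insert 323: h=2, h2=4, slot 2 occupied -> index 6.
Table: [., ., 829, ., ., 862, 323, 884, 92, 576, .]

576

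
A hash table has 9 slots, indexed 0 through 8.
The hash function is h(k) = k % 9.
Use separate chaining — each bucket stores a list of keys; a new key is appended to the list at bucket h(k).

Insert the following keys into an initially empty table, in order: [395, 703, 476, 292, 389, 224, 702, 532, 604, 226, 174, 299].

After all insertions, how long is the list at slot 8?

3

Insert 395: h=8, bucket 8 empty -> new chain.
Insert 703: h=1, bucket 1 empty -> new chain.
Insert 476: h=8, bucket 8 nonempty -> append to chain.
Insert 292: h=4, bucket 4 empty -> new chain.
Insert 389: h=2, bucket 2 empty -> new chain.
Insert 224: h=8, bucket 8 nonempty -> append to chain.
Insert 702: h=0, bucket 0 empty -> new chain.
Insert 532: h=1, bucket 1 nonempty -> append to chain.
Insert 604: h=1, bucket 1 nonempty -> append to chain.
Insert 226: h=1, bucket 1 nonempty -> append to chain.
Insert 174: h=3, bucket 3 empty -> new chain.
Insert 299: h=2, bucket 2 nonempty -> append to chain.
Final buckets:
0: 702
1: 703 -> 532 -> 604 -> 226
2: 389 -> 299
3: 174
4: 292
5: —
6: —
7: —
8: 395 -> 476 -> 224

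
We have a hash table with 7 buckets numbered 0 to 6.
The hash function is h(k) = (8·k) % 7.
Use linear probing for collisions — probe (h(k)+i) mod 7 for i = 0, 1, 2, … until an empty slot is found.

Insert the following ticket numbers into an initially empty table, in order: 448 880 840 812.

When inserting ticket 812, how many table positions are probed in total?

448: h=0 => slot 0
880: h=5 => slot 5
840: h=0, probe 0,1 => slot 1
812: h=0, probe 0,1,2 => slot 2
Table: [448, 840, 812, ., ., 880, .]

3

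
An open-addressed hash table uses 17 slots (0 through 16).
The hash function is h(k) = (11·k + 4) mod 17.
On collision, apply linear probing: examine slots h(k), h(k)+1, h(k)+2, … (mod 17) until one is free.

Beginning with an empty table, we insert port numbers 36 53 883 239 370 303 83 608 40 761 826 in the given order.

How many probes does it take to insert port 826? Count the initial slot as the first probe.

36: h=9 -> slot 9
53: h=9, probe 9,10 -> slot 10
883: h=10, probe 10,11 -> slot 11
239: h=15 -> slot 15
370: h=11, probe 11,12 -> slot 12
303: h=5 -> slot 5
83: h=16 -> slot 16
608: h=11, probe 11,12,13 -> slot 13
40: h=2 -> slot 2
761: h=11, probe 11,12,13,14 -> slot 14
826: h=12, probe 12,13,14,15,16,0 -> slot 0
Table: [826, —, 40, —, —, 303, —, —, —, 36, 53, 883, 370, 608, 761, 239, 83]

6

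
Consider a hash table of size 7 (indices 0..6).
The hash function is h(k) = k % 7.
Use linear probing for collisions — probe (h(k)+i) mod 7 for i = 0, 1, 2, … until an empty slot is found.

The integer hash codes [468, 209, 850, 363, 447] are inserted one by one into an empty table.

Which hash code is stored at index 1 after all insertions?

363

Insert 468: h=6, slot 6 empty → index 6.
Insert 209: h=6, slot 6 occupied → index 0.
Insert 850: h=3, slot 3 empty → index 3.
Insert 363: h=6, slots 6,0 occupied → index 1.
Insert 447: h=6, slots 6,0,1 occupied → index 2.
Table: [209, 363, 447, 850, -, -, 468]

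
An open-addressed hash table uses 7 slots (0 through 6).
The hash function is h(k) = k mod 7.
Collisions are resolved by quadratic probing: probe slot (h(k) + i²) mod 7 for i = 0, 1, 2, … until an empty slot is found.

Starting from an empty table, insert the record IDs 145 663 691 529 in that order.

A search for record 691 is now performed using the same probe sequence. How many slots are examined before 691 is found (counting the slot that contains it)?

Insert 145: h=5, slot 5 empty -> index 5.
Insert 663: h=5, slot 5 occupied -> index 6.
Insert 691: h=5, slots 5,6 occupied -> index 2.
Insert 529: h=4, slot 4 empty -> index 4.
Table: [—, —, 691, —, 529, 145, 663]
Lookup 691: h=5, probe 5,6,2 → found at 2.

3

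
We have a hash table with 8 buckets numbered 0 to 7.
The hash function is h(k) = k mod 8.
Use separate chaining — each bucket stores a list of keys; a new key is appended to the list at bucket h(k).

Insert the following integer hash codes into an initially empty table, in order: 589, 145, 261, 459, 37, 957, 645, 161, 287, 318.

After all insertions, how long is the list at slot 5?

589 → bucket 5
145 → bucket 1
261 → bucket 5 (collision)
459 → bucket 3
37 → bucket 5 (collision)
957 → bucket 5 (collision)
645 → bucket 5 (collision)
161 → bucket 1 (collision)
287 → bucket 7
318 → bucket 6
Final buckets:
0: -
1: 145 -> 161
2: -
3: 459
4: -
5: 589 -> 261 -> 37 -> 957 -> 645
6: 318
7: 287

5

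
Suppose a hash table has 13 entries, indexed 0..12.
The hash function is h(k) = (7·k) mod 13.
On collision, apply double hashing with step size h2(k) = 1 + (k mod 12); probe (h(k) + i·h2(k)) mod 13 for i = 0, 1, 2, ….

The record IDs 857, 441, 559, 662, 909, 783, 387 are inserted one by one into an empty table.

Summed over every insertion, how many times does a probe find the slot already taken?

5

857: h=6 => slot 6
441: h=6, h2=10, probe 6,3 => slot 3
559: h=0 => slot 0
662: h=6, h2=3, probe 6,9 => slot 9
909: h=6, h2=10, probe 6,3,0,10 => slot 10
783: h=8 => slot 8
387: h=5 => slot 5
Table: [559, —, —, 441, —, 387, 857, —, 783, 662, 909, —, —]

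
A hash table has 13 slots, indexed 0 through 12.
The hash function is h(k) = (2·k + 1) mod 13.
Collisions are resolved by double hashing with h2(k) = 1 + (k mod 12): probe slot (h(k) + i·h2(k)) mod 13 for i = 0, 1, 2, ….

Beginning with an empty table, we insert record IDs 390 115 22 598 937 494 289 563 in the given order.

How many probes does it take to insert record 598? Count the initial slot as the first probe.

Insert 390: h=1, slot 1 empty -> index 1.
Insert 115: h=10, slot 10 empty -> index 10.
Insert 22: h=6, slot 6 empty -> index 6.
Insert 598: h=1, h2=11, slot 1 occupied -> index 12.
Insert 937: h=3, slot 3 empty -> index 3.
Insert 494: h=1, h2=3, slot 1 occupied -> index 4.
Insert 289: h=7, slot 7 empty -> index 7.
Insert 563: h=9, slot 9 empty -> index 9.
Table: [_, 390, _, 937, 494, _, 22, 289, _, 563, 115, _, 598]

2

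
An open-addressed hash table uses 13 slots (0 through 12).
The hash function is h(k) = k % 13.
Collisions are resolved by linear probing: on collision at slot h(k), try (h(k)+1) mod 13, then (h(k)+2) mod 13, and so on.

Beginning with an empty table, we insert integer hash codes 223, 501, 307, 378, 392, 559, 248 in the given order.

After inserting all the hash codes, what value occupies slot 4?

223: h=2 => slot 2
501: h=7 => slot 7
307: h=8 => slot 8
378: h=1 => slot 1
392: h=2, probe 2,3 => slot 3
559: h=0 => slot 0
248: h=1, probe 1,2,3,4 => slot 4
Table: [559, 378, 223, 392, 248, ., ., 501, 307, ., ., ., .]

248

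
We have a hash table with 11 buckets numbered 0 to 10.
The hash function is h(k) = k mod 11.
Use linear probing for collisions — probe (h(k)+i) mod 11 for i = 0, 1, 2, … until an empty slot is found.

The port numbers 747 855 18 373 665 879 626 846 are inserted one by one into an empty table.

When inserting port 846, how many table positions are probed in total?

5

747: h=10 => slot 10
855: h=8 => slot 8
18: h=7 => slot 7
373: h=10, probe 10,0 => slot 0
665: h=5 => slot 5
879: h=10, probe 10,0,1 => slot 1
626: h=10, probe 10,0,1,2 => slot 2
846: h=10, probe 10,0,1,2,3 => slot 3
Table: [373, 879, 626, 846, ., 665, ., 18, 855, ., 747]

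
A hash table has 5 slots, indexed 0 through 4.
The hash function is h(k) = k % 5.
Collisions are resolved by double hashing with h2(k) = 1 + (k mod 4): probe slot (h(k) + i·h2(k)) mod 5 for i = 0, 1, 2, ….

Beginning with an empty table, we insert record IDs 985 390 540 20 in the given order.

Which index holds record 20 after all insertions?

985: h=0 → slot 0
390: h=0, h2=3, probe 0,3 → slot 3
540: h=0, h2=1, probe 0,1 → slot 1
20: h=0, h2=1, probe 0,1,2 → slot 2
Table: [985, 540, 20, 390, .]

2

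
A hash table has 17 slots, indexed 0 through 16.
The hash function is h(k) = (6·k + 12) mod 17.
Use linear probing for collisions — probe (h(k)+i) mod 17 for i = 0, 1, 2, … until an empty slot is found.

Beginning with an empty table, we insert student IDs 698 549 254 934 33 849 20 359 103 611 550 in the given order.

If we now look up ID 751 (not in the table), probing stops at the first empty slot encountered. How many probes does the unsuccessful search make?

3

698: h=1 => slot 1
549: h=8 => slot 8
254: h=6 => slot 6
934: h=6, probe 6,7 => slot 7
33: h=6, probe 6,7,8,9 => slot 9
849: h=6, probe 6,7,8,9,10 => slot 10
20: h=13 => slot 13
359: h=7, probe 7,8,9,10,11 => slot 11
103: h=1, probe 1,2 => slot 2
611: h=6, probe 6,7,8,9,10,11,12 => slot 12
550: h=14 => slot 14
Table: [-, 698, 103, -, -, -, 254, 934, 549, 33, 849, 359, 611, 20, 550, -, -]
Lookup 751: h=13, probe 13,14,15 → slot 15 empty, not found.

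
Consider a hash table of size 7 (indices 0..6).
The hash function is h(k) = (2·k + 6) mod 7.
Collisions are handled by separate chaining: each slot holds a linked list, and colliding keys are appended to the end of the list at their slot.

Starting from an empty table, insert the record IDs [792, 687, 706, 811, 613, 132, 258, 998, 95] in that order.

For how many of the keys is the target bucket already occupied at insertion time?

Insert 792: h=1, bucket 1 empty → new chain.
Insert 687: h=1, bucket 1 nonempty → append to chain.
Insert 706: h=4, bucket 4 empty → new chain.
Insert 811: h=4, bucket 4 nonempty → append to chain.
Insert 613: h=0, bucket 0 empty → new chain.
Insert 132: h=4, bucket 4 nonempty → append to chain.
Insert 258: h=4, bucket 4 nonempty → append to chain.
Insert 998: h=0, bucket 0 nonempty → append to chain.
Insert 95: h=0, bucket 0 nonempty → append to chain.
Final buckets:
0: 613 -> 998 -> 95
1: 792 -> 687
2: —
3: —
4: 706 -> 811 -> 132 -> 258
5: —
6: —

6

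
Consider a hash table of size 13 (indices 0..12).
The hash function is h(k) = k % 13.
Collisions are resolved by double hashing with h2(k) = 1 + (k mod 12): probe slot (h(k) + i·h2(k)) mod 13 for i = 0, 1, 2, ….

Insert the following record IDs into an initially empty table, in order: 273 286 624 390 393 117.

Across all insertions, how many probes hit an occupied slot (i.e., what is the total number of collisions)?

273 hashes to 0; slot 0 is free → place at 0.
286 hashes to 0, h2=11; 0 taken → place at 11.
624 hashes to 0, h2=1; 0 taken → place at 1.
390 hashes to 0, h2=7; 0 taken → place at 7.
393 hashes to 3; slot 3 is free → place at 3.
117 hashes to 0, h2=10; 0 taken → place at 10.
Table: [273, 624, ∅, 393, ∅, ∅, ∅, 390, ∅, ∅, 117, 286, ∅]

4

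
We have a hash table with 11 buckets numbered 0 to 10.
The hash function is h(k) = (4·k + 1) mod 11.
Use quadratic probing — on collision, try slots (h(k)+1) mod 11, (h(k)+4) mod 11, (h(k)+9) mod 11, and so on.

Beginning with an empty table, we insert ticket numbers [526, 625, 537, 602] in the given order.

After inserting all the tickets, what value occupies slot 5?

625

526: h=4 → slot 4
625: h=4, probe 4,5 → slot 5
537: h=4, probe 4,5,8 → slot 8
602: h=0 → slot 0
Table: [602, -, -, -, 526, 625, -, -, 537, -, -]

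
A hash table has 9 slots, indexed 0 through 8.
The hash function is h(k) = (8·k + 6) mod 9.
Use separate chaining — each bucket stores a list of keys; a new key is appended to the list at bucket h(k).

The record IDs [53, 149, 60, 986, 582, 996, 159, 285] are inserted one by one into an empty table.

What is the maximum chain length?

Insert 53: h=7, bucket 7 empty -> new chain.
Insert 149: h=1, bucket 1 empty -> new chain.
Insert 60: h=0, bucket 0 empty -> new chain.
Insert 986: h=1, bucket 1 nonempty -> append to chain.
Insert 582: h=0, bucket 0 nonempty -> append to chain.
Insert 996: h=0, bucket 0 nonempty -> append to chain.
Insert 159: h=0, bucket 0 nonempty -> append to chain.
Insert 285: h=0, bucket 0 nonempty -> append to chain.
Final buckets:
0: 60 -> 582 -> 996 -> 159 -> 285
1: 149 -> 986
2: .
3: .
4: .
5: .
6: .
7: 53
8: .

5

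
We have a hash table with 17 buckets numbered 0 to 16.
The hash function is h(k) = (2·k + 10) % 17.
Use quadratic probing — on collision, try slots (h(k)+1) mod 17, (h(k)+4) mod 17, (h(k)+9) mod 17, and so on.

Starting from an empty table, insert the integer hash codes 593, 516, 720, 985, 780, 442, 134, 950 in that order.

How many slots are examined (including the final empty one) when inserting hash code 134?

593 hashes to 6; slot 6 is free → place at 6.
516 hashes to 5; slot 5 is free → place at 5.
720 hashes to 5; 5,6 taken → place at 9.
985 hashes to 8; slot 8 is free → place at 8.
780 hashes to 6; 6 taken → place at 7.
442 hashes to 10; slot 10 is free → place at 10.
134 hashes to 6; 6,7,10 taken → place at 15.
950 hashes to 6; 6,7,10,15,5 taken → place at 14.
Table: [-, -, -, -, -, 516, 593, 780, 985, 720, 442, -, -, -, 950, 134, -]

4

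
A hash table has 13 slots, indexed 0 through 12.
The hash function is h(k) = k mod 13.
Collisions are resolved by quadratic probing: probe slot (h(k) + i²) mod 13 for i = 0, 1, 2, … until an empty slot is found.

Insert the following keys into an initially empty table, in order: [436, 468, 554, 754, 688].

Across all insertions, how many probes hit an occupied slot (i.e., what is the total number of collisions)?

1

Insert 436: h=7, slot 7 empty -> index 7.
Insert 468: h=0, slot 0 empty -> index 0.
Insert 554: h=8, slot 8 empty -> index 8.
Insert 754: h=0, slot 0 occupied -> index 1.
Insert 688: h=12, slot 12 empty -> index 12.
Table: [468, 754, —, —, —, —, —, 436, 554, —, —, —, 688]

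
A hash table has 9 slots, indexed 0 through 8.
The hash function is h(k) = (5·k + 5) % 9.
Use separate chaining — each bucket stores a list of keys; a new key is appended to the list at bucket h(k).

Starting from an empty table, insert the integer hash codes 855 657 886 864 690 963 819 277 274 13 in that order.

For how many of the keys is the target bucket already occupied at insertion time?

855 → bucket 5
657 → bucket 5 (collision)
886 → bucket 7
864 → bucket 5 (collision)
690 → bucket 8
963 → bucket 5 (collision)
819 → bucket 5 (collision)
277 → bucket 4
274 → bucket 7 (collision)
13 → bucket 7 (collision)
Final buckets:
0: _
1: _
2: _
3: _
4: 277
5: 855 -> 657 -> 864 -> 963 -> 819
6: _
7: 886 -> 274 -> 13
8: 690

6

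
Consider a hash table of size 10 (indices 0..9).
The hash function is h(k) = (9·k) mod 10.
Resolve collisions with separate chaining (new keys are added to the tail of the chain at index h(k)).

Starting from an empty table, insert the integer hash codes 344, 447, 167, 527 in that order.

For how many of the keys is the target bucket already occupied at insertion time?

344 → bucket 6
447 → bucket 3
167 → bucket 3 (collision)
527 → bucket 3 (collision)
Final buckets:
0: -
1: -
2: -
3: 447 -> 167 -> 527
4: -
5: -
6: 344
7: -
8: -
9: -

2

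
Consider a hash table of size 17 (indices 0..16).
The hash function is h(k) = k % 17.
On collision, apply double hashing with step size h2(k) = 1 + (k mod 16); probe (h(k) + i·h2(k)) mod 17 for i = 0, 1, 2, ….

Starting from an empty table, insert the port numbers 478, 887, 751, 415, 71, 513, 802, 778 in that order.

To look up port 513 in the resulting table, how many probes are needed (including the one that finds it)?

2

Insert 478: h=2, slot 2 empty => index 2.
Insert 887: h=3, slot 3 empty => index 3.
Insert 751: h=3, h2=16, slots 3,2 occupied => index 1.
Insert 415: h=7, slot 7 empty => index 7.
Insert 71: h=3, h2=8, slot 3 occupied => index 11.
Insert 513: h=3, h2=2, slot 3 occupied => index 5.
Insert 802: h=3, h2=3, slot 3 occupied => index 6.
Insert 778: h=13, slot 13 empty => index 13.
Table: [., 751, 478, 887, ., 513, 802, 415, ., ., ., 71, ., 778, ., ., .]
Lookup 513: h=3, h2=2, probe 3,5 → found at 5.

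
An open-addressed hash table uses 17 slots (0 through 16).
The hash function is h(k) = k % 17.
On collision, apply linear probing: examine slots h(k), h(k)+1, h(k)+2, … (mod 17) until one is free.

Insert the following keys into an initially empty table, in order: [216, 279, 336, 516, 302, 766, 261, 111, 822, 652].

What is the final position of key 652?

11

216: h=12 → slot 12
279: h=7 → slot 7
336: h=13 → slot 13
516: h=6 → slot 6
302: h=13, probe 13,14 → slot 14
766: h=1 → slot 1
261: h=6, probe 6,7,8 → slot 8
111: h=9 → slot 9
822: h=6, probe 6,7,8,9,10 → slot 10
652: h=6, probe 6,7,8,9,10,11 → slot 11
Table: [—, 766, —, —, —, —, 516, 279, 261, 111, 822, 652, 216, 336, 302, —, —]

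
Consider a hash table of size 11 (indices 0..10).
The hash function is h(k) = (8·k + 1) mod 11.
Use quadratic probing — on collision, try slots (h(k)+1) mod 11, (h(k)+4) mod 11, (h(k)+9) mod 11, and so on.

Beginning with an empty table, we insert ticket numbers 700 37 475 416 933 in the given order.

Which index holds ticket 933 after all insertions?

8

700 hashes to 2; slot 2 is free -> place at 2.
37 hashes to 0; slot 0 is free -> place at 0.
475 hashes to 6; slot 6 is free -> place at 6.
416 hashes to 7; slot 7 is free -> place at 7.
933 hashes to 7; 7 taken -> place at 8.
Table: [37, _, 700, _, _, _, 475, 416, 933, _, _]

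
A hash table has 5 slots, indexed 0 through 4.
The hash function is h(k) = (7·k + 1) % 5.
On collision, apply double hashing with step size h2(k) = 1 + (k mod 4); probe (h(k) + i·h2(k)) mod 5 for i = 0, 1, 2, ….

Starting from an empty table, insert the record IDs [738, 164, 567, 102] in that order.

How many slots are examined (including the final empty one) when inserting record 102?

738: h=2 => slot 2
164: h=4 => slot 4
567: h=0 => slot 0
102: h=0, h2=3, probe 0,3 => slot 3
Table: [567, ∅, 738, 102, 164]

2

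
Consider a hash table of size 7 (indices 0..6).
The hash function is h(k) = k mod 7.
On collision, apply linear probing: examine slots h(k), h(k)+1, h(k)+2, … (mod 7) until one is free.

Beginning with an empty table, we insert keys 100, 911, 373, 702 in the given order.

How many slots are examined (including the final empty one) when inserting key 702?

3

100 hashes to 2; slot 2 is free → place at 2.
911 hashes to 1; slot 1 is free → place at 1.
373 hashes to 2; 2 taken → place at 3.
702 hashes to 2; 2,3 taken → place at 4.
Table: [-, 911, 100, 373, 702, -, -]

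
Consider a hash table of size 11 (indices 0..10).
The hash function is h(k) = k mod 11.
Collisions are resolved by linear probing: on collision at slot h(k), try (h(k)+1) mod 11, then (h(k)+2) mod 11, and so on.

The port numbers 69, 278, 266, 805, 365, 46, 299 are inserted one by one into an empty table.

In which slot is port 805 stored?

Insert 69: h=3, slot 3 empty => index 3.
Insert 278: h=3, slot 3 occupied => index 4.
Insert 266: h=2, slot 2 empty => index 2.
Insert 805: h=2, slots 2,3,4 occupied => index 5.
Insert 365: h=2, slots 2,3,4,5 occupied => index 6.
Insert 46: h=2, slots 2,3,4,5,6 occupied => index 7.
Insert 299: h=2, slots 2,3,4,5,6,7 occupied => index 8.
Table: [—, —, 266, 69, 278, 805, 365, 46, 299, —, —]

5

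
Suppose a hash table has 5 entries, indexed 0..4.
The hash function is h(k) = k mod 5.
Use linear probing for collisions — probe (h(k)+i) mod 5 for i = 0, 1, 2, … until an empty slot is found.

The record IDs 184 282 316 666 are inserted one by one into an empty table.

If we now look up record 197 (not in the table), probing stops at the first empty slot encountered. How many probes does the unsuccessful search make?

4

184 hashes to 4; slot 4 is free → place at 4.
282 hashes to 2; slot 2 is free → place at 2.
316 hashes to 1; slot 1 is free → place at 1.
666 hashes to 1; 1,2 taken → place at 3.
Table: [_, 316, 282, 666, 184]
Lookup 197: h=2, probe 2,3,4,0 → slot 0 empty, not found.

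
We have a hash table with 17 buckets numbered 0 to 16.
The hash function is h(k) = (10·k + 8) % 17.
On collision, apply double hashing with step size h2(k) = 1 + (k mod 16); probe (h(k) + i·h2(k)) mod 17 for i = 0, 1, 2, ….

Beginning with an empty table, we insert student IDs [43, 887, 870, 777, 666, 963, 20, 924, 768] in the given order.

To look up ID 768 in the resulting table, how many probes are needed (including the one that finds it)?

2

43 hashes to 13; slot 13 is free => place at 13.
887 hashes to 4; slot 4 is free => place at 4.
870 hashes to 4, h2=7; 4 taken => place at 11.
777 hashes to 9; slot 9 is free => place at 9.
666 hashes to 4, h2=11; 4 taken => place at 15.
963 hashes to 16; slot 16 is free => place at 16.
20 hashes to 4, h2=5; 4,9 taken => place at 14.
924 hashes to 0; slot 0 is free => place at 0.
768 hashes to 4, h2=1; 4 taken => place at 5.
Table: [924, -, -, -, 887, 768, -, -, -, 777, -, 870, -, 43, 20, 666, 963]
Lookup 768: h=4, h2=1, probe 4,5 → found at 5.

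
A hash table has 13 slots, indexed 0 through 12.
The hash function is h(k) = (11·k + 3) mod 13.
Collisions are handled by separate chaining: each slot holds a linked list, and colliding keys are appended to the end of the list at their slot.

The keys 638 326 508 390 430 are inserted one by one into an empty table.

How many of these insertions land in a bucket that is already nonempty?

3

Insert 638: h=1, bucket 1 empty -> new chain.
Insert 326: h=1, bucket 1 nonempty -> append to chain.
Insert 508: h=1, bucket 1 nonempty -> append to chain.
Insert 390: h=3, bucket 3 empty -> new chain.
Insert 430: h=1, bucket 1 nonempty -> append to chain.
Final buckets:
0: —
1: 638 -> 326 -> 508 -> 430
2: —
3: 390
4: —
5: —
6: —
7: —
8: —
9: —
10: —
11: —
12: —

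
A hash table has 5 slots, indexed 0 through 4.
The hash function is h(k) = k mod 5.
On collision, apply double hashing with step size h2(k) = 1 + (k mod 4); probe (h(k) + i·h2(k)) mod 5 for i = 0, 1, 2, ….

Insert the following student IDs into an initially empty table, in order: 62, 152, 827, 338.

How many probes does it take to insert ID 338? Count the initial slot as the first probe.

3

62: h=2 -> slot 2
152: h=2, h2=1, probe 2,3 -> slot 3
827: h=2, h2=4, probe 2,1 -> slot 1
338: h=3, h2=3, probe 3,1,4 -> slot 4
Table: [-, 827, 62, 152, 338]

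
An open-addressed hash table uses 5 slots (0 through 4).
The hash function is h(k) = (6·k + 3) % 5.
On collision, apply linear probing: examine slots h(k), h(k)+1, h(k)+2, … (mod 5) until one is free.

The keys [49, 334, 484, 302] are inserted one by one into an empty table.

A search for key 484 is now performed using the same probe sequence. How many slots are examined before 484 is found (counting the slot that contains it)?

3

Insert 49: h=2, slot 2 empty → index 2.
Insert 334: h=2, slot 2 occupied → index 3.
Insert 484: h=2, slots 2,3 occupied → index 4.
Insert 302: h=0, slot 0 empty → index 0.
Table: [302, ∅, 49, 334, 484]
Lookup 484: h=2, probe 2,3,4 → found at 4.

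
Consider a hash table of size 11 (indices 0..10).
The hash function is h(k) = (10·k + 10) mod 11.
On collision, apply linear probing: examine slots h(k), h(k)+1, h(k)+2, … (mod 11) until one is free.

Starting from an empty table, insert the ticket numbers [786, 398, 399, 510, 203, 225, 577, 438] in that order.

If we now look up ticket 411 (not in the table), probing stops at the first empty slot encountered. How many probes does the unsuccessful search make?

8

786: h=5 -> slot 5
398: h=8 -> slot 8
399: h=7 -> slot 7
510: h=6 -> slot 6
203: h=5, probe 5,6,7,8,9 -> slot 9
225: h=5, probe 5,6,7,8,9,10 -> slot 10
577: h=5, probe 5,6,7,8,9,10,0 -> slot 0
438: h=1 -> slot 1
Table: [577, 438, ., ., ., 786, 510, 399, 398, 203, 225]
Lookup 411: h=6, probe 6,7,8,9,10,0,1,2 → slot 2 empty, not found.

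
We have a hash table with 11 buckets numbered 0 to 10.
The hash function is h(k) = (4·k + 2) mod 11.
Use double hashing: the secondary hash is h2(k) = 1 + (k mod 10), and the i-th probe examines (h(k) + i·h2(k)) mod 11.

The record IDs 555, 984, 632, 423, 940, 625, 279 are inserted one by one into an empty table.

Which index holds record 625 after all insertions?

6

Insert 555: h=0, slot 0 empty => index 0.
Insert 984: h=0, h2=5, slot 0 occupied => index 5.
Insert 632: h=0, h2=3, slot 0 occupied => index 3.
Insert 423: h=0, h2=4, slot 0 occupied => index 4.
Insert 940: h=0, h2=1, slot 0 occupied => index 1.
Insert 625: h=5, h2=6, slots 5,0 occupied => index 6.
Insert 279: h=7, slot 7 empty => index 7.
Table: [555, 940, -, 632, 423, 984, 625, 279, -, -, -]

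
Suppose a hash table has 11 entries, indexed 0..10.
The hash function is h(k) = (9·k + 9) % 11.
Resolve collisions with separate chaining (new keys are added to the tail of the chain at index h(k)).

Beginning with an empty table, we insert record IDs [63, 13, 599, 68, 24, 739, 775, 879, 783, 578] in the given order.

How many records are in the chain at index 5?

63 → bucket 4
13 → bucket 5
599 → bucket 10
68 → bucket 5 (collision)
24 → bucket 5 (collision)
739 → bucket 5 (collision)
775 → bucket 10 (collision)
879 → bucket 0
783 → bucket 5 (collision)
578 → bucket 8
Final buckets:
0: 879
1: -
2: -
3: -
4: 63
5: 13 -> 68 -> 24 -> 739 -> 783
6: -
7: -
8: 578
9: -
10: 599 -> 775

5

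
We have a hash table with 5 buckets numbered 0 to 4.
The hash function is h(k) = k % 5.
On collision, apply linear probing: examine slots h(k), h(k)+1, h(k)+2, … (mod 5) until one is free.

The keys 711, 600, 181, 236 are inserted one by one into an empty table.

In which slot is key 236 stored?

3

711 hashes to 1; slot 1 is free => place at 1.
600 hashes to 0; slot 0 is free => place at 0.
181 hashes to 1; 1 taken => place at 2.
236 hashes to 1; 1,2 taken => place at 3.
Table: [600, 711, 181, 236, -]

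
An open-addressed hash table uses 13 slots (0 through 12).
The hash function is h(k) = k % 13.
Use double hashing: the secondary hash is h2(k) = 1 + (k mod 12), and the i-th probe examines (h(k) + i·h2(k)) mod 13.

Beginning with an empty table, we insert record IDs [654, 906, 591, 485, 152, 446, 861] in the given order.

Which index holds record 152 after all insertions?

5

654 hashes to 4; slot 4 is free → place at 4.
906 hashes to 9; slot 9 is free → place at 9.
591 hashes to 6; slot 6 is free → place at 6.
485 hashes to 4, h2=6; 4 taken → place at 10.
152 hashes to 9, h2=9; 9 taken → place at 5.
446 hashes to 4, h2=3; 4 taken → place at 7.
861 hashes to 3; slot 3 is free → place at 3.
Table: [_, _, _, 861, 654, 152, 591, 446, _, 906, 485, _, _]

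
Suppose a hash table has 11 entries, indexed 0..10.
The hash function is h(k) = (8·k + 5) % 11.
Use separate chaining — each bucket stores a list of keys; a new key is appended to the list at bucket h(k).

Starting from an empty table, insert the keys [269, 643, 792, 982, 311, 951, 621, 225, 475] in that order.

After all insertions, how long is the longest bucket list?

5

269 -> bucket 1
643 -> bucket 1 (collision)
792 -> bucket 5
982 -> bucket 7
311 -> bucket 7 (collision)
951 -> bucket 1 (collision)
621 -> bucket 1 (collision)
225 -> bucket 1 (collision)
475 -> bucket 10
Final buckets:
0: —
1: 269 -> 643 -> 951 -> 621 -> 225
2: —
3: —
4: —
5: 792
6: —
7: 982 -> 311
8: —
9: —
10: 475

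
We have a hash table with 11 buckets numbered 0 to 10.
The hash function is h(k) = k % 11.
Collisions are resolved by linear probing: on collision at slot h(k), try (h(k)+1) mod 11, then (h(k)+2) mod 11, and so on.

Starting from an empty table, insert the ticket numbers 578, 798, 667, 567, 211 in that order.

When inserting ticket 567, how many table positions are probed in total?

4

578 hashes to 6; slot 6 is free -> place at 6.
798 hashes to 6; 6 taken -> place at 7.
667 hashes to 7; 7 taken -> place at 8.
567 hashes to 6; 6,7,8 taken -> place at 9.
211 hashes to 2; slot 2 is free -> place at 2.
Table: [∅, ∅, 211, ∅, ∅, ∅, 578, 798, 667, 567, ∅]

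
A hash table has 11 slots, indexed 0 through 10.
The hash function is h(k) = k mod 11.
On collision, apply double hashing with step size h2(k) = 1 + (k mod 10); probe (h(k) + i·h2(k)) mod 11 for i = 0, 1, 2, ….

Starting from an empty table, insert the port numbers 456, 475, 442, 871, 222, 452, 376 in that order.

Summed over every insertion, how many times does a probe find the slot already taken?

Insert 456: h=5, slot 5 empty -> index 5.
Insert 475: h=2, slot 2 empty -> index 2.
Insert 442: h=2, h2=3, slots 2,5 occupied -> index 8.
Insert 871: h=2, h2=2, slot 2 occupied -> index 4.
Insert 222: h=2, h2=3, slots 2,5,8 occupied -> index 0.
Insert 452: h=1, slot 1 empty -> index 1.
Insert 376: h=2, h2=7, slot 2 occupied -> index 9.
Table: [222, 452, 475, ∅, 871, 456, ∅, ∅, 442, 376, ∅]

7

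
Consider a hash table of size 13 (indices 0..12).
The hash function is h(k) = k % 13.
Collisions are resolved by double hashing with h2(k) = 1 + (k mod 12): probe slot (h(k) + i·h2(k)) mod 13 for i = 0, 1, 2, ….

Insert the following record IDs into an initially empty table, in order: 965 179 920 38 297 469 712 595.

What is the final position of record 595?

Insert 965: h=3, slot 3 empty => index 3.
Insert 179: h=10, slot 10 empty => index 10.
Insert 920: h=10, h2=9, slot 10 occupied => index 6.
Insert 38: h=12, slot 12 empty => index 12.
Insert 297: h=11, slot 11 empty => index 11.
Insert 469: h=1, slot 1 empty => index 1.
Insert 712: h=10, h2=5, slot 10 occupied => index 2.
Insert 595: h=10, h2=8, slot 10 occupied => index 5.
Table: [., 469, 712, 965, ., 595, 920, ., ., ., 179, 297, 38]

5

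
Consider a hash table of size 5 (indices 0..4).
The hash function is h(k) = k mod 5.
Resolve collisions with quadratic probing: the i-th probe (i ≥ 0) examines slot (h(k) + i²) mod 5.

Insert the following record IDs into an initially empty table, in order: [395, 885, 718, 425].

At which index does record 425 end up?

4

395 hashes to 0; slot 0 is free -> place at 0.
885 hashes to 0; 0 taken -> place at 1.
718 hashes to 3; slot 3 is free -> place at 3.
425 hashes to 0; 0,1 taken -> place at 4.
Table: [395, 885, _, 718, 425]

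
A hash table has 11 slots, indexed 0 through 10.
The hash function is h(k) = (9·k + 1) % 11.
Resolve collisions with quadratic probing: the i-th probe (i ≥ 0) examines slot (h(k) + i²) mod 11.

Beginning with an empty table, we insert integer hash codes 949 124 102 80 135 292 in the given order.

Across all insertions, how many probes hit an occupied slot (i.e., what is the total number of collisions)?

Insert 949: h=6, slot 6 empty → index 6.
Insert 124: h=6, slot 6 occupied → index 7.
Insert 102: h=6, slots 6,7 occupied → index 10.
Insert 80: h=6, slots 6,7,10 occupied → index 4.
Insert 135: h=6, slots 6,7,10,4 occupied → index 0.
Insert 292: h=0, slot 0 occupied → index 1.
Table: [135, 292, ∅, ∅, 80, ∅, 949, 124, ∅, ∅, 102]

11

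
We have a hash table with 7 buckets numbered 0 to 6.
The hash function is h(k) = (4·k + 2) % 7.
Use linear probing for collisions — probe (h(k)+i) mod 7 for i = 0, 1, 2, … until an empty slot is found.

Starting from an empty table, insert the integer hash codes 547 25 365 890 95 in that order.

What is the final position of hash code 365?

0

547: h=6 → slot 6
25: h=4 → slot 4
365: h=6, probe 6,0 → slot 0
890: h=6, probe 6,0,1 → slot 1
95: h=4, probe 4,5 → slot 5
Table: [365, 890, ∅, ∅, 25, 95, 547]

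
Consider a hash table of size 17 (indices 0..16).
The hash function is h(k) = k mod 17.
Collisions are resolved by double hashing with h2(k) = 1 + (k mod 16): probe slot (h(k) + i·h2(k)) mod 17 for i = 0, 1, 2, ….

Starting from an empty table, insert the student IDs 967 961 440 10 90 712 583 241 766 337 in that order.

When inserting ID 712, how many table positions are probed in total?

3

967: h=15 => slot 15
961: h=9 => slot 9
440: h=15, h2=9, probe 15,7 => slot 7
10: h=10 => slot 10
90: h=5 => slot 5
712: h=15, h2=9, probe 15,7,16 => slot 16
583: h=5, h2=8, probe 5,13 => slot 13
241: h=3 => slot 3
766: h=1 => slot 1
337: h=14 => slot 14
Table: [., 766, ., 241, ., 90, ., 440, ., 961, 10, ., ., 583, 337, 967, 712]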